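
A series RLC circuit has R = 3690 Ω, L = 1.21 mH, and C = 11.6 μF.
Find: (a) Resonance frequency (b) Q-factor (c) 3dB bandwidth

Step 1 — Resonance: ω₀ = 1/√(LC) = 1/√(0.00121·1.16e-05) = 8441 rad/s.
Step 2 — f₀ = ω₀/(2π) = 1343 Hz.
Step 3 — Series Q: Q = ω₀L/R = 8441·0.00121/3690 = 0.002768.
Step 4 — Bandwidth: Δω = ω₀/Q = 3.05e+06 rad/s; BW = Δω/(2π) = 4.854e+05 Hz.

(a) f₀ = 1343 Hz  (b) Q = 0.002768  (c) BW = 4.854e+05 Hz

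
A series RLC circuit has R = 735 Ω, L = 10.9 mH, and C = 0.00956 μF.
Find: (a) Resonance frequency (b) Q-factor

Step 1 — Resonance condition Im(Z)=0 gives ω₀ = 1/√(LC).
Step 2 — ω₀ = 1/√(0.0109·9.56e-09) = 9.796e+04 rad/s.
Step 3 — f₀ = ω₀/(2π) = 1.559e+04 Hz.
Step 4 — Series Q: Q = ω₀L/R = 9.796e+04·0.0109/735 = 1.453.

(a) f₀ = 1.559e+04 Hz  (b) Q = 1.453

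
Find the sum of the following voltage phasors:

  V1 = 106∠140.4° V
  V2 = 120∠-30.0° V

Step 1 — Convert each phasor to rectangular form:
  V1 = 106·(cos(140.4°) + j·sin(140.4°)) = -81.67 + j67.57 V
  V2 = 120·(cos(-30.0°) + j·sin(-30.0°)) = 103.9 - j60 V
Step 2 — Sum components: V_total = 22.25 + j7.567 V.
Step 3 — Convert to polar: |V_total| = 23.5 V, ∠V_total = 18.8°.

V_total = 23.5∠18.8° V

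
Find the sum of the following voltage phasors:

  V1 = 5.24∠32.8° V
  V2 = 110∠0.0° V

Step 1 — Convert each phasor to rectangular form:
  V1 = 5.24·(cos(32.8°) + j·sin(32.8°)) = 4.405 + j2.839 V
  V2 = 110·(cos(0.0°) + j·sin(0.0°)) = 110 V
Step 2 — Sum components: V_total = 114.4 + j2.839 V.
Step 3 — Convert to polar: |V_total| = 114.4 V, ∠V_total = 1.4°.

V_total = 114.4∠1.4° V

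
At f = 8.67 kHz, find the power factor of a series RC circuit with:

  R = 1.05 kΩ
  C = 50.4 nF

Step 1 — Angular frequency: ω = 2π·f = 2π·8670 = 5.448e+04 rad/s.
Step 2 — Component impedances:
  R: Z = R = 1050 Ω
  C: Z = 1/(jωC) = -j/(ω·C) = 0 - j364.2 Ω
Step 3 — Series combination: Z_total = R + C = 1050 - j364.2 Ω = 1111∠-19.1° Ω.
Step 4 — Power factor: PF = cos(φ) = Re(Z)/|Z| = 1050/1111.4 = 0.9448.
Step 5 — Type: Im(Z) = -364.2 ⇒ leading (phase φ = -19.1°).

PF = 0.9448 (leading, φ = -19.1°)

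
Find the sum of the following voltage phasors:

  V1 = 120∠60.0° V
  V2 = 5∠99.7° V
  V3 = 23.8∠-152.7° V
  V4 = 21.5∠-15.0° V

Step 1 — Convert each phasor to rectangular form:
  V1 = 120·(cos(60.0°) + j·sin(60.0°)) = 60 + j103.9 V
  V2 = 5·(cos(99.7°) + j·sin(99.7°)) = -0.8424 + j4.929 V
  V3 = 23.8·(cos(-152.7°) + j·sin(-152.7°)) = -21.15 - j10.92 V
  V4 = 21.5·(cos(-15.0°) + j·sin(-15.0°)) = 20.77 - j5.565 V
Step 2 — Sum components: V_total = 58.78 + j92.37 V.
Step 3 — Convert to polar: |V_total| = 109.5 V, ∠V_total = 57.5°.

V_total = 109.5∠57.5° V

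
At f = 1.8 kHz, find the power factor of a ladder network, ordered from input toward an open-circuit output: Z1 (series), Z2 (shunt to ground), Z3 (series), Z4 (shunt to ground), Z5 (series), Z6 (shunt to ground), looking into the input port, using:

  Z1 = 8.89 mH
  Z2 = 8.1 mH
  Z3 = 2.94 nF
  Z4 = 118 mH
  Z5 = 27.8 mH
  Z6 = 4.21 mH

Step 1 — Angular frequency: ω = 2π·f = 2π·1800 = 1.131e+04 rad/s.
Step 2 — Component impedances:
  Z1: Z = jωL = j·1.131e+04·0.00889 = 0 + j100.5 Ω
  Z2: Z = jωL = j·1.131e+04·0.0081 = 0 + j91.61 Ω
  Z3: Z = 1/(jωC) = -j/(ω·C) = 0 - j3.007e+04 Ω
  Z4: Z = jωL = j·1.131e+04·0.118 = 0 + j1335 Ω
  Z5: Z = jωL = j·1.131e+04·0.0278 = 0 + j314.4 Ω
  Z6: Z = jωL = j·1.131e+04·0.00421 = 0 + j47.61 Ω
Step 3 — Ladder network (open output): work backward from the far end, alternating series and parallel combinations. Z_in = 0 + j192.4 Ω = 192.4∠90.0° Ω.
Step 4 — Power factor: PF = cos(φ) = Re(Z)/|Z| = 0/192.4 = 0.
Step 5 — Type: Im(Z) = 192.4 ⇒ lagging (phase φ = 90.0°).

PF = 0 (lagging, φ = 90.0°)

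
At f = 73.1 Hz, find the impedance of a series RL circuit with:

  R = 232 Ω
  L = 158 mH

Step 1 — Angular frequency: ω = 2π·f = 2π·73.1 = 459.3 rad/s.
Step 2 — Component impedances:
  R: Z = R = 232 Ω
  L: Z = jωL = j·459.3·0.158 = 0 + j72.57 Ω
Step 3 — Series combination: Z_total = R + L = 232 + j72.57 Ω = 243.1∠17.4° Ω.

Z = 232 + j72.57 Ω = 243.1∠17.4° Ω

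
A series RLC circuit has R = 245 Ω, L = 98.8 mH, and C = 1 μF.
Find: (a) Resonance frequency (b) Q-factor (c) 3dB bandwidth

Step 1 — Resonance: ω₀ = 1/√(LC) = 1/√(0.0988·1e-06) = 3181 rad/s.
Step 2 — f₀ = ω₀/(2π) = 506.3 Hz.
Step 3 — Series Q: Q = ω₀L/R = 3181·0.0988/245 = 1.283.
Step 4 — Bandwidth: Δω = ω₀/Q = 2480 rad/s; BW = Δω/(2π) = 394.7 Hz.

(a) f₀ = 506.3 Hz  (b) Q = 1.283  (c) BW = 394.7 Hz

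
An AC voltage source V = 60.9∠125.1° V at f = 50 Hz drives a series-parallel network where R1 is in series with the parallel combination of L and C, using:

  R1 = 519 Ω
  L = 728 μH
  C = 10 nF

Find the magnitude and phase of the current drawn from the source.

Step 1 — Angular frequency: ω = 2π·f = 2π·50 = 314.2 rad/s.
Step 2 — Component impedances:
  R1: Z = R = 519 Ω
  L: Z = jωL = j·314.2·0.000728 = 0 + j0.2287 Ω
  C: Z = 1/(jωC) = -j/(ω·C) = 0 - j3.183e+05 Ω
Step 3 — Parallel branch: L || C = 1/(1/L + 1/C) = 0 + j0.2287 Ω.
Step 4 — Series with R1: Z_total = R1 + (L || C) = 519 + j0.2287 Ω = 519∠0.0° Ω.
Step 5 — Source phasor: V = 60.9∠125.1° V = -35.02 + j49.83 V.
Step 6 — Ohm's law: I = V / Z_total = (-35.02 + j49.83) / (519 + j0.2287) = -0.06743 + j0.09603 A.
Step 7 — Convert to polar: |I| = 0.1173 A, ∠I = 125.1°.

I = 0.1173∠125.1° A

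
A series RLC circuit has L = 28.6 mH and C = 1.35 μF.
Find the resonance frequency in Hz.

Step 1 — Resonance condition Im(Z)=0 gives ω₀ = 1/√(LC).
Step 2 — ω₀ = 1/√(0.0286·1.35e-06) = 5089 rad/s.
Step 3 — f₀ = ω₀/(2π) = 810 Hz.

f₀ = 810 Hz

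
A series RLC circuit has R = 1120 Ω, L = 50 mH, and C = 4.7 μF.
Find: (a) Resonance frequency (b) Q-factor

Step 1 — Resonance condition Im(Z)=0 gives ω₀ = 1/√(LC).
Step 2 — ω₀ = 1/√(0.05·4.7e-06) = 2063 rad/s.
Step 3 — f₀ = ω₀/(2π) = 328.3 Hz.
Step 4 — Series Q: Q = ω₀L/R = 2063·0.05/1120 = 0.09209.

(a) f₀ = 328.3 Hz  (b) Q = 0.09209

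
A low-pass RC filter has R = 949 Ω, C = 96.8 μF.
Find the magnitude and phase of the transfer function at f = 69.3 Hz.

Step 1 — Angular frequency: ω = 2π·69.3 = 435.4 rad/s.
Step 2 — Transfer function: H(jω) = 1/(1 + jωRC).
Step 3 — Denominator: 1 + jωRC = 1 + j·435.4·949·9.68e-05 = 1 + j40.
Step 4 — H = 0.0006246 - j0.02498.
Step 5 — Magnitude: |H| = 0.02499 (-32.0 dB); phase: φ = -88.6°.

|H| = 0.02499 (-32.0 dB), φ = -88.6°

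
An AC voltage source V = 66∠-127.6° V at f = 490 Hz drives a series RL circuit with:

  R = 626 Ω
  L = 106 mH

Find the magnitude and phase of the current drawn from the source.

Step 1 — Angular frequency: ω = 2π·f = 2π·490 = 3079 rad/s.
Step 2 — Component impedances:
  R: Z = R = 626 Ω
  L: Z = jωL = j·3079·0.106 = 0 + j326.3 Ω
Step 3 — Series combination: Z_total = R + L = 626 + j326.3 Ω = 706∠27.5° Ω.
Step 4 — Source phasor: V = 66∠-127.6° V = -40.27 - j52.29 V.
Step 5 — Ohm's law: I = V / Z_total = (-40.27 - j52.29) / (626 + j326.3) = -0.08482 - j0.03931 A.
Step 6 — Convert to polar: |I| = 0.09349 A, ∠I = -155.1°.

I = 0.09349∠-155.1° A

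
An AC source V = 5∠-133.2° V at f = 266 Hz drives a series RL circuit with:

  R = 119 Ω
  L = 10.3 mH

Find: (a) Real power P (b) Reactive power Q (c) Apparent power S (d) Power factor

Step 1 — Angular frequency: ω = 2π·f = 2π·266 = 1671 rad/s.
Step 2 — Component impedances:
  R: Z = R = 119 Ω
  L: Z = jωL = j·1671·0.0103 = 0 + j17.21 Ω
Step 3 — Series combination: Z_total = R + L = 119 + j17.21 Ω = 120.2∠8.2° Ω.
Step 4 — Source phasor: V = 5∠-133.2° V = -3.423 - j3.645 V.
Step 5 — Current: I = V / Z = -0.03251 - j0.02593 A = 0.04158∠-141.4° A.
Step 6 — Complex power: S = V·I* = 0.2058 + j0.02977 VA.
Step 7 — Real power: P = Re(S) = 0.2058 W.
Step 8 — Reactive power: Q = Im(S) = 0.02977 VAR.
Step 9 — Apparent power: |S| = 0.2079 VA.
Step 10 — Power factor: PF = P/|S| = 0.9897 (lagging).

(a) P = 0.2058 W  (b) Q = 0.02977 VAR  (c) S = 0.2079 VA  (d) PF = 0.9897 (lagging)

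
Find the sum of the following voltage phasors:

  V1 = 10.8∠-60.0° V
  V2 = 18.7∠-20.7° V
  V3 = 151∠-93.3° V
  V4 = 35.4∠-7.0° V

Step 1 — Convert each phasor to rectangular form:
  V1 = 10.8·(cos(-60.0°) + j·sin(-60.0°)) = 5.4 - j9.353 V
  V2 = 18.7·(cos(-20.7°) + j·sin(-20.7°)) = 17.49 - j6.61 V
  V3 = 151·(cos(-93.3°) + j·sin(-93.3°)) = -8.692 - j150.7 V
  V4 = 35.4·(cos(-7.0°) + j·sin(-7.0°)) = 35.14 - j4.314 V
Step 2 — Sum components: V_total = 49.34 - j171 V.
Step 3 — Convert to polar: |V_total| = 178 V, ∠V_total = -73.9°.

V_total = 178∠-73.9° V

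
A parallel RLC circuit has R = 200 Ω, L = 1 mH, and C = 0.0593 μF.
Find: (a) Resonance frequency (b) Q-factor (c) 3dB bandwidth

Step 1 — Resonance: ω₀ = 1/√(LC) = 1/√(0.001·5.93e-08) = 1.299e+05 rad/s.
Step 2 — f₀ = ω₀/(2π) = 2.067e+04 Hz.
Step 3 — Parallel Q: Q = R/(ω₀L) = 200/(1.299e+05·0.001) = 1.54.
Step 4 — Bandwidth: Δω = ω₀/Q = 8.432e+04 rad/s; BW = Δω/(2π) = 1.342e+04 Hz.

(a) f₀ = 2.067e+04 Hz  (b) Q = 1.54  (c) BW = 1.342e+04 Hz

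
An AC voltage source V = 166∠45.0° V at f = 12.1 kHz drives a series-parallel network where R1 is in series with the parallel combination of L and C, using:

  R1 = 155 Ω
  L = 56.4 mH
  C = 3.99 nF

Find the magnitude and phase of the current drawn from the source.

Step 1 — Angular frequency: ω = 2π·f = 2π·1.21e+04 = 7.603e+04 rad/s.
Step 2 — Component impedances:
  R1: Z = R = 155 Ω
  L: Z = jωL = j·7.603e+04·0.0564 = 0 + j4288 Ω
  C: Z = 1/(jωC) = -j/(ω·C) = 0 - j3297 Ω
Step 3 — Parallel branch: L || C = 1/(1/L + 1/C) = 0 - j1.426e+04 Ω.
Step 4 — Series with R1: Z_total = R1 + (L || C) = 155 - j1.426e+04 Ω = 1.426e+04∠-89.4° Ω.
Step 5 — Source phasor: V = 166∠45.0° V = 117.4 + j117.4 V.
Step 6 — Ohm's law: I = V / Z_total = (117.4 + j117.4) / (155 - j1.426e+04) = -0.008142 + j0.00832 A.
Step 7 — Convert to polar: |I| = 0.01164 A, ∠I = 134.4°.

I = 0.01164∠134.4° A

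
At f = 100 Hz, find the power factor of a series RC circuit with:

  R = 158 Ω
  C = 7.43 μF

Step 1 — Angular frequency: ω = 2π·f = 2π·100 = 628.3 rad/s.
Step 2 — Component impedances:
  R: Z = R = 158 Ω
  C: Z = 1/(jωC) = -j/(ω·C) = 0 - j214.2 Ω
Step 3 — Series combination: Z_total = R + C = 158 - j214.2 Ω = 266.2∠-53.6° Ω.
Step 4 — Power factor: PF = cos(φ) = Re(Z)/|Z| = 158/266.17 = 0.5936.
Step 5 — Type: Im(Z) = -214.2 ⇒ leading (phase φ = -53.6°).

PF = 0.5936 (leading, φ = -53.6°)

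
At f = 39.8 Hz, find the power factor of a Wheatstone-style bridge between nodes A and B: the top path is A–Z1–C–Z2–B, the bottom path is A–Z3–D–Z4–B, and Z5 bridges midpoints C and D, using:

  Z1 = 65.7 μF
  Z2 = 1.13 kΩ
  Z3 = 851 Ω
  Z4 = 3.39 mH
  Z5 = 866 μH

Step 1 — Angular frequency: ω = 2π·f = 2π·39.8 = 250.1 rad/s.
Step 2 — Component impedances:
  Z1: Z = 1/(jωC) = -j/(ω·C) = 0 - j60.87 Ω
  Z2: Z = R = 1130 Ω
  Z3: Z = R = 851 Ω
  Z4: Z = jωL = j·250.1·0.00339 = 0 + j0.8477 Ω
  Z5: Z = jωL = j·250.1·0.000866 = 0 + j0.2166 Ω
Step 3 — Bridge requires nodal analysis (the Z5 bridge couples midpoints C and D, so the two paths cannot be reduced to a simple series/parallel combination). Setting node B to ground and injecting 1 A at node A, the 3-node admittance system at A, C, D solves to V_A = Z_AB = 4.301 - j59.49 Ω = 59.65∠-85.9° Ω.
Step 4 — Power factor: PF = cos(φ) = Re(Z)/|Z| = 4.3015/59.65 = 0.07211.
Step 5 — Type: Im(Z) = -59.49 ⇒ leading (phase φ = -85.9°).

PF = 0.07211 (leading, φ = -85.9°)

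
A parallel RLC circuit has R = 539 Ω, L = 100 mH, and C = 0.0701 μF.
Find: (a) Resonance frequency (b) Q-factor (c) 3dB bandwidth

Step 1 — Resonance: ω₀ = 1/√(LC) = 1/√(0.1·7.01e-08) = 1.194e+04 rad/s.
Step 2 — f₀ = ω₀/(2π) = 1901 Hz.
Step 3 — Parallel Q: Q = R/(ω₀L) = 539/(1.194e+04·0.1) = 0.4513.
Step 4 — Bandwidth: Δω = ω₀/Q = 2.647e+04 rad/s; BW = Δω/(2π) = 4212 Hz.

(a) f₀ = 1901 Hz  (b) Q = 0.4513  (c) BW = 4212 Hz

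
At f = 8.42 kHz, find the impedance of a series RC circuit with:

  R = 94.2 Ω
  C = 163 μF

Step 1 — Angular frequency: ω = 2π·f = 2π·8420 = 5.29e+04 rad/s.
Step 2 — Component impedances:
  R: Z = R = 94.2 Ω
  C: Z = 1/(jωC) = -j/(ω·C) = 0 - j0.116 Ω
Step 3 — Series combination: Z_total = R + C = 94.2 - j0.116 Ω = 94.2∠-0.1° Ω.

Z = 94.2 - j0.116 Ω = 94.2∠-0.1° Ω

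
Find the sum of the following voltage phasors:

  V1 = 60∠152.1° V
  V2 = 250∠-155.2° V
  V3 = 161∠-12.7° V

Step 1 — Convert each phasor to rectangular form:
  V1 = 60·(cos(152.1°) + j·sin(152.1°)) = -53.03 + j28.08 V
  V2 = 250·(cos(-155.2°) + j·sin(-155.2°)) = -226.9 - j104.9 V
  V3 = 161·(cos(-12.7°) + j·sin(-12.7°)) = 157.1 - j35.4 V
Step 2 — Sum components: V_total = -122.9 - j112.2 V.
Step 3 — Convert to polar: |V_total| = 166.4 V, ∠V_total = -137.6°.

V_total = 166.4∠-137.6° V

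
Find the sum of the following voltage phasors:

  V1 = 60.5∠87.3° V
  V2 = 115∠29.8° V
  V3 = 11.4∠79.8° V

Step 1 — Convert each phasor to rectangular form:
  V1 = 60.5·(cos(87.3°) + j·sin(87.3°)) = 2.85 + j60.43 V
  V2 = 115·(cos(29.8°) + j·sin(29.8°)) = 99.79 + j57.15 V
  V3 = 11.4·(cos(79.8°) + j·sin(79.8°)) = 2.019 + j11.22 V
Step 2 — Sum components: V_total = 104.7 + j128.8 V.
Step 3 — Convert to polar: |V_total| = 166 V, ∠V_total = 50.9°.

V_total = 166∠50.9° V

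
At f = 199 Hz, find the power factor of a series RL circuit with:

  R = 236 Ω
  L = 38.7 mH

Step 1 — Angular frequency: ω = 2π·f = 2π·199 = 1250 rad/s.
Step 2 — Component impedances:
  R: Z = R = 236 Ω
  L: Z = jωL = j·1250·0.0387 = 0 + j48.39 Ω
Step 3 — Series combination: Z_total = R + L = 236 + j48.39 Ω = 240.9∠11.6° Ω.
Step 4 — Power factor: PF = cos(φ) = Re(Z)/|Z| = 236/240.91 = 0.9796.
Step 5 — Type: Im(Z) = 48.39 ⇒ lagging (phase φ = 11.6°).

PF = 0.9796 (lagging, φ = 11.6°)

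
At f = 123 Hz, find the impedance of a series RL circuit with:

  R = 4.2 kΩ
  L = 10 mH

Step 1 — Angular frequency: ω = 2π·f = 2π·123 = 772.8 rad/s.
Step 2 — Component impedances:
  R: Z = R = 4200 Ω
  L: Z = jωL = j·772.8·0.01 = 0 + j7.728 Ω
Step 3 — Series combination: Z_total = R + L = 4200 + j7.728 Ω = 4200∠0.1° Ω.

Z = 4200 + j7.728 Ω = 4200∠0.1° Ω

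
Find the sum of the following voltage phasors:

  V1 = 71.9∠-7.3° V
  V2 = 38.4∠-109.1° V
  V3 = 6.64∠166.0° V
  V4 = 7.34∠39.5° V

Step 1 — Convert each phasor to rectangular form:
  V1 = 71.9·(cos(-7.3°) + j·sin(-7.3°)) = 71.32 - j9.136 V
  V2 = 38.4·(cos(-109.1°) + j·sin(-109.1°)) = -12.57 - j36.29 V
  V3 = 6.64·(cos(166.0°) + j·sin(166.0°)) = -6.443 + j1.606 V
  V4 = 7.34·(cos(39.5°) + j·sin(39.5°)) = 5.664 + j4.669 V
Step 2 — Sum components: V_total = 57.97 - j39.15 V.
Step 3 — Convert to polar: |V_total| = 69.95 V, ∠V_total = -34.0°.

V_total = 69.95∠-34.0° V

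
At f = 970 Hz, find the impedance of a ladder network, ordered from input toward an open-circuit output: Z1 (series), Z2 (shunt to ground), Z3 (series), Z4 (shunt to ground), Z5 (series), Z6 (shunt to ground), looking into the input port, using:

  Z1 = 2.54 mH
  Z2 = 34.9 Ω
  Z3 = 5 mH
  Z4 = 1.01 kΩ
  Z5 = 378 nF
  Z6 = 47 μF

Step 1 — Angular frequency: ω = 2π·f = 2π·970 = 6095 rad/s.
Step 2 — Component impedances:
  Z1: Z = jωL = j·6095·0.00254 = 0 + j15.48 Ω
  Z2: Z = R = 34.9 Ω
  Z3: Z = jωL = j·6095·0.005 = 0 + j30.47 Ω
  Z4: Z = R = 1010 Ω
  Z5: Z = 1/(jωC) = -j/(ω·C) = 0 - j434.1 Ω
  Z6: Z = 1/(jωC) = -j/(ω·C) = 0 - j3.491 Ω
Step 3 — Ladder network (open output): work backward from the far end, alternating series and parallel combinations. Z_in = 33.34 + j12.77 Ω = 35.7∠21.0° Ω.

Z = 33.34 + j12.77 Ω = 35.7∠21.0° Ω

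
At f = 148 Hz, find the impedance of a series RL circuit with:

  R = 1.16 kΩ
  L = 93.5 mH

Step 1 — Angular frequency: ω = 2π·f = 2π·148 = 929.9 rad/s.
Step 2 — Component impedances:
  R: Z = R = 1160 Ω
  L: Z = jωL = j·929.9·0.0935 = 0 + j86.95 Ω
Step 3 — Series combination: Z_total = R + L = 1160 + j86.95 Ω = 1163∠4.3° Ω.

Z = 1160 + j86.95 Ω = 1163∠4.3° Ω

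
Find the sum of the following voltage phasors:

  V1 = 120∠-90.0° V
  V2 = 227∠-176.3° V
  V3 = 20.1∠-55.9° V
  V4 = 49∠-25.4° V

Step 1 — Convert each phasor to rectangular form:
  V1 = 120·(cos(-90.0°) + j·sin(-90.0°)) = 0 - j120 V
  V2 = 227·(cos(-176.3°) + j·sin(-176.3°)) = -226.5 - j14.65 V
  V3 = 20.1·(cos(-55.9°) + j·sin(-55.9°)) = 11.27 - j16.64 V
  V4 = 49·(cos(-25.4°) + j·sin(-25.4°)) = 44.26 - j21.02 V
Step 2 — Sum components: V_total = -171 - j172.3 V.
Step 3 — Convert to polar: |V_total| = 242.8 V, ∠V_total = -134.8°.

V_total = 242.8∠-134.8° V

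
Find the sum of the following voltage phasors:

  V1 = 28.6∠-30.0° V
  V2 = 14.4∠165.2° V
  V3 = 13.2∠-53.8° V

Step 1 — Convert each phasor to rectangular form:
  V1 = 28.6·(cos(-30.0°) + j·sin(-30.0°)) = 24.77 - j14.3 V
  V2 = 14.4·(cos(165.2°) + j·sin(165.2°)) = -13.92 + j3.678 V
  V3 = 13.2·(cos(-53.8°) + j·sin(-53.8°)) = 7.796 - j10.65 V
Step 2 — Sum components: V_total = 18.64 - j21.27 V.
Step 3 — Convert to polar: |V_total| = 28.29 V, ∠V_total = -48.8°.

V_total = 28.29∠-48.8° V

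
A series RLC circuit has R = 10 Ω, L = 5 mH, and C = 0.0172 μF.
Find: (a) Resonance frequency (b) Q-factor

Step 1 — Resonance condition Im(Z)=0 gives ω₀ = 1/√(LC).
Step 2 — ω₀ = 1/√(0.005·1.72e-08) = 1.078e+05 rad/s.
Step 3 — f₀ = ω₀/(2π) = 1.716e+04 Hz.
Step 4 — Series Q: Q = ω₀L/R = 1.078e+05·0.005/10 = 53.92.

(a) f₀ = 1.716e+04 Hz  (b) Q = 53.92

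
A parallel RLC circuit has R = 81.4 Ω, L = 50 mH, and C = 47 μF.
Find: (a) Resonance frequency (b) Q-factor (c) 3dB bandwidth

Step 1 — Resonance: ω₀ = 1/√(LC) = 1/√(0.05·4.7e-05) = 652.3 rad/s.
Step 2 — f₀ = ω₀/(2π) = 103.8 Hz.
Step 3 — Parallel Q: Q = R/(ω₀L) = 81.4/(652.3·0.05) = 2.496.
Step 4 — Bandwidth: Δω = ω₀/Q = 261.4 rad/s; BW = Δω/(2π) = 41.6 Hz.

(a) f₀ = 103.8 Hz  (b) Q = 2.496  (c) BW = 41.6 Hz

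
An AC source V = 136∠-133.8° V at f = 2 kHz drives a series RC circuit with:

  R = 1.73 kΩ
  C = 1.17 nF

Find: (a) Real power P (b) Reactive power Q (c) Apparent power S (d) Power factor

Step 1 — Angular frequency: ω = 2π·f = 2π·2000 = 1.257e+04 rad/s.
Step 2 — Component impedances:
  R: Z = R = 1730 Ω
  C: Z = 1/(jωC) = -j/(ω·C) = 0 - j6.801e+04 Ω
Step 3 — Series combination: Z_total = R + C = 1730 - j6.801e+04 Ω = 6.804e+04∠-88.5° Ω.
Step 4 — Source phasor: V = 136∠-133.8° V = -94.13 - j98.16 V.
Step 5 — Current: I = V / Z = 0.001407 - j0.00142 A = 0.001999∠-45.3° A.
Step 6 — Complex power: S = V·I* = 0.006912 - j0.2718 VA.
Step 7 — Real power: P = Re(S) = 0.006912 W.
Step 8 — Reactive power: Q = Im(S) = -0.2718 VAR.
Step 9 — Apparent power: |S| = 0.2719 VA.
Step 10 — Power factor: PF = P/|S| = 0.02543 (leading).

(a) P = 0.006912 W  (b) Q = -0.2718 VAR  (c) S = 0.2719 VA  (d) PF = 0.02543 (leading)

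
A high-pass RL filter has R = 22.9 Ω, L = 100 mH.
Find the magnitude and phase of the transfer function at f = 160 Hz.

Step 1 — Angular frequency: ω = 2π·160 = 1005 rad/s.
Step 2 — Transfer function: H(jω) = jωL/(R + jωL).
Step 3 — Numerator jωL = j·100.5; denominator R + jωL = 22.9 + j100.5.
Step 4 — H = 0.9507 + j0.2166.
Step 5 — Magnitude: |H| = 0.975 (-0.2 dB); phase: φ = 12.8°.

|H| = 0.975 (-0.2 dB), φ = 12.8°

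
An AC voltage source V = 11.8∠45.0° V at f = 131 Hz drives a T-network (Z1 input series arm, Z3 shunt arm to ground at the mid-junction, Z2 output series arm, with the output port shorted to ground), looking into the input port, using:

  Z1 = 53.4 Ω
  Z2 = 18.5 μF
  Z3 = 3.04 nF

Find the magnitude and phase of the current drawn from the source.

Step 1 — Angular frequency: ω = 2π·f = 2π·131 = 823.1 rad/s.
Step 2 — Component impedances:
  Z1: Z = R = 53.4 Ω
  Z2: Z = 1/(jωC) = -j/(ω·C) = 0 - j65.67 Ω
  Z3: Z = 1/(jωC) = -j/(ω·C) = 0 - j3.996e+05 Ω
Step 3 — With the output port shorted to ground, the output series arm Z2 runs from the junction to ground; the shunt arm Z3 also runs from the junction to ground. They appear in parallel: Z3 || Z2 = 0 - j65.66 Ω.
Step 4 — Series with input arm Z1: Z_in = Z1 + (Z3 || Z2) = 53.4 - j65.66 Ω = 84.63∠-50.9° Ω.
Step 5 — Source phasor: V = 11.8∠45.0° V = 8.344 + j8.344 V.
Step 6 — Ohm's law: I = V / Z_total = (8.344 + j8.344) / (53.4 - j65.66) = -0.01428 + j0.1387 A.
Step 7 — Convert to polar: |I| = 0.1394 A, ∠I = 95.9°.

I = 0.1394∠95.9° A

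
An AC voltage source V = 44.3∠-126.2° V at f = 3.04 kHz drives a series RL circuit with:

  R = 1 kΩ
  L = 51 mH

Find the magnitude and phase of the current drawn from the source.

Step 1 — Angular frequency: ω = 2π·f = 2π·3040 = 1.91e+04 rad/s.
Step 2 — Component impedances:
  R: Z = R = 1000 Ω
  L: Z = jωL = j·1.91e+04·0.051 = 0 + j974.1 Ω
Step 3 — Series combination: Z_total = R + L = 1000 + j974.1 Ω = 1396∠44.2° Ω.
Step 4 — Source phasor: V = 44.3∠-126.2° V = -26.16 - j35.75 V.
Step 5 — Ohm's law: I = V / Z_total = (-26.16 - j35.75) / (1000 + j974.1) = -0.03129 - j0.005265 A.
Step 6 — Convert to polar: |I| = 0.03173 A, ∠I = -170.4°.

I = 0.03173∠-170.4° A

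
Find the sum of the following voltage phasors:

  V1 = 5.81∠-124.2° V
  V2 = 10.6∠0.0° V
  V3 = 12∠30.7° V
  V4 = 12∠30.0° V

Step 1 — Convert each phasor to rectangular form:
  V1 = 5.81·(cos(-124.2°) + j·sin(-124.2°)) = -3.266 - j4.805 V
  V2 = 10.6·(cos(0.0°) + j·sin(0.0°)) = 10.6 V
  V3 = 12·(cos(30.7°) + j·sin(30.7°)) = 10.32 + j6.127 V
  V4 = 12·(cos(30.0°) + j·sin(30.0°)) = 10.39 + j6 V
Step 2 — Sum components: V_total = 28.04 + j7.321 V.
Step 3 — Convert to polar: |V_total| = 28.98 V, ∠V_total = 14.6°.

V_total = 28.98∠14.6° V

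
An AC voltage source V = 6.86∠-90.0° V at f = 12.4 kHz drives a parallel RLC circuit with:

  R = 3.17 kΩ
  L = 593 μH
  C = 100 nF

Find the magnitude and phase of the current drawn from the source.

Step 1 — Angular frequency: ω = 2π·f = 2π·1.24e+04 = 7.791e+04 rad/s.
Step 2 — Component impedances:
  R: Z = R = 3170 Ω
  L: Z = jωL = j·7.791e+04·0.000593 = 0 + j46.2 Ω
  C: Z = 1/(jωC) = -j/(ω·C) = 0 - j128.4 Ω
Step 3 — Parallel combination: 1/Z_total = 1/R + 1/L + 1/C; Z_total = 1.643 + j72.15 Ω = 72.17∠88.7° Ω.
Step 4 — Source phasor: V = 6.86∠-90.0° V = 0 - j6.86 V.
Step 5 — Ohm's law: I = V / Z_total = (0 - j6.86) / (1.643 + j72.15) = -0.09503 - j0.002164 A.
Step 6 — Convert to polar: |I| = 0.09506 A, ∠I = -178.7°.

I = 0.09506∠-178.7° A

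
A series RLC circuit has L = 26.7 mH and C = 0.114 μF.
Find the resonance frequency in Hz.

Step 1 — Resonance condition Im(Z)=0 gives ω₀ = 1/√(LC).
Step 2 — ω₀ = 1/√(0.0267·1.14e-07) = 1.813e+04 rad/s.
Step 3 — f₀ = ω₀/(2π) = 2885 Hz.

f₀ = 2885 Hz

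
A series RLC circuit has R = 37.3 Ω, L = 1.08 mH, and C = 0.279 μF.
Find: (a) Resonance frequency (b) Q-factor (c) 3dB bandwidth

Step 1 — Resonance condition Im(Z)=0 gives ω₀ = 1/√(LC).
Step 2 — ω₀ = 1/√(0.00108·2.79e-07) = 5.761e+04 rad/s.
Step 3 — f₀ = ω₀/(2π) = 9169 Hz.
Step 4 — Series Q: Q = ω₀L/R = 5.761e+04·0.00108/37.3 = 1.668.
Step 5 — 3dB bandwidth: Δω = ω₀/Q = 3.454e+04 rad/s; BW = Δω/(2π) = 5497 Hz.

(a) f₀ = 9169 Hz  (b) Q = 1.668  (c) BW = 5497 Hz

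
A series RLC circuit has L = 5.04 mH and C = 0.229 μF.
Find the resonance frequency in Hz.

Step 1 — Resonance condition Im(Z)=0 gives ω₀ = 1/√(LC).
Step 2 — ω₀ = 1/√(0.00504·2.29e-07) = 2.944e+04 rad/s.
Step 3 — f₀ = ω₀/(2π) = 4685 Hz.

f₀ = 4685 Hz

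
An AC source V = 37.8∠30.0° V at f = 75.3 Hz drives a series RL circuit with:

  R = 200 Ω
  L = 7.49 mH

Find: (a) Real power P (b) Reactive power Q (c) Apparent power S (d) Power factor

Step 1 — Angular frequency: ω = 2π·f = 2π·75.3 = 473.1 rad/s.
Step 2 — Component impedances:
  R: Z = R = 200 Ω
  L: Z = jωL = j·473.1·0.00749 = 0 + j3.544 Ω
Step 3 — Series combination: Z_total = R + L = 200 + j3.544 Ω = 200∠1.0° Ω.
Step 4 — Source phasor: V = 37.8∠30.0° V = 32.74 + j18.9 V.
Step 5 — Current: I = V / Z = 0.1653 + j0.09157 A = 0.189∠29.0° A.
Step 6 — Complex power: S = V·I* = 7.142 + j0.1265 VA.
Step 7 — Real power: P = Re(S) = 7.142 W.
Step 8 — Reactive power: Q = Im(S) = 0.1265 VAR.
Step 9 — Apparent power: |S| = 7.143 VA.
Step 10 — Power factor: PF = P/|S| = 0.9998 (lagging).

(a) P = 7.142 W  (b) Q = 0.1265 VAR  (c) S = 7.143 VA  (d) PF = 0.9998 (lagging)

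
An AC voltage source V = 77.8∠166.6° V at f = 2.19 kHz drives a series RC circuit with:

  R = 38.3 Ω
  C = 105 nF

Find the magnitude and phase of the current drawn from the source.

Step 1 — Angular frequency: ω = 2π·f = 2π·2190 = 1.376e+04 rad/s.
Step 2 — Component impedances:
  R: Z = R = 38.3 Ω
  C: Z = 1/(jωC) = -j/(ω·C) = 0 - j692.1 Ω
Step 3 — Series combination: Z_total = R + C = 38.3 - j692.1 Ω = 693.2∠-86.8° Ω.
Step 4 — Source phasor: V = 77.8∠166.6° V = -75.68 + j18.03 V.
Step 5 — Ohm's law: I = V / Z_total = (-75.68 + j18.03) / (38.3 - j692.1) = -0.032 - j0.1076 A.
Step 6 — Convert to polar: |I| = 0.1122 A, ∠I = -106.6°.

I = 0.1122∠-106.6° A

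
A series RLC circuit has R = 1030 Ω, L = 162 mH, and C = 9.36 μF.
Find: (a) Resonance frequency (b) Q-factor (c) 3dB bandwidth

Step 1 — Resonance condition Im(Z)=0 gives ω₀ = 1/√(LC).
Step 2 — ω₀ = 1/√(0.162·9.36e-06) = 812.1 rad/s.
Step 3 — f₀ = ω₀/(2π) = 129.2 Hz.
Step 4 — Series Q: Q = ω₀L/R = 812.1·0.162/1030 = 0.1277.
Step 5 — 3dB bandwidth: Δω = ω₀/Q = 6358 rad/s; BW = Δω/(2π) = 1012 Hz.

(a) f₀ = 129.2 Hz  (b) Q = 0.1277  (c) BW = 1012 Hz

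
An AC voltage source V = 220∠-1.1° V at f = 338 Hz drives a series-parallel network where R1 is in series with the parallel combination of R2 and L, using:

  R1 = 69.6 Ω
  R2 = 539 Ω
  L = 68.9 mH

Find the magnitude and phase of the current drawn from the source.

Step 1 — Angular frequency: ω = 2π·f = 2π·338 = 2124 rad/s.
Step 2 — Component impedances:
  R1: Z = R = 69.6 Ω
  R2: Z = R = 539 Ω
  L: Z = jωL = j·2124·0.0689 = 0 + j146.3 Ω
Step 3 — Parallel branch: R2 || L = 1/(1/R2 + 1/L) = 37 + j136.3 Ω.
Step 4 — Series with R1: Z_total = R1 + (R2 || L) = 106.6 + j136.3 Ω = 173∠52.0° Ω.
Step 5 — Source phasor: V = 220∠-1.1° V = 220 - j4.223 V.
Step 6 — Ohm's law: I = V / Z_total = (220 - j4.223) / (106.6 + j136.3) = 0.764 - j1.016 A.
Step 7 — Convert to polar: |I| = 1.272 A, ∠I = -53.1°.

I = 1.272∠-53.1° A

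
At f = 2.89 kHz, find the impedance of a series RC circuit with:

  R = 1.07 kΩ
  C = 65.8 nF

Step 1 — Angular frequency: ω = 2π·f = 2π·2890 = 1.816e+04 rad/s.
Step 2 — Component impedances:
  R: Z = R = 1070 Ω
  C: Z = 1/(jωC) = -j/(ω·C) = 0 - j836.9 Ω
Step 3 — Series combination: Z_total = R + C = 1070 - j836.9 Ω = 1358∠-38.0° Ω.

Z = 1070 - j836.9 Ω = 1358∠-38.0° Ω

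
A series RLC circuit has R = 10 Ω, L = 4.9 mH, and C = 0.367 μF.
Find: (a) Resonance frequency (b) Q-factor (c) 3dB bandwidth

Step 1 — Resonance: ω₀ = 1/√(LC) = 1/√(0.0049·3.67e-07) = 2.358e+04 rad/s.
Step 2 — f₀ = ω₀/(2π) = 3753 Hz.
Step 3 — Series Q: Q = ω₀L/R = 2.358e+04·0.0049/10 = 11.55.
Step 4 — Bandwidth: Δω = ω₀/Q = 2041 rad/s; BW = Δω/(2π) = 324.8 Hz.

(a) f₀ = 3753 Hz  (b) Q = 11.55  (c) BW = 324.8 Hz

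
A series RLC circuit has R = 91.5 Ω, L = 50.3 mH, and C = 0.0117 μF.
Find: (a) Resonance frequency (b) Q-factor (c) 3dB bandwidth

Step 1 — Resonance: ω₀ = 1/√(LC) = 1/√(0.0503·1.17e-08) = 4.122e+04 rad/s.
Step 2 — f₀ = ω₀/(2π) = 6561 Hz.
Step 3 — Series Q: Q = ω₀L/R = 4.122e+04·0.0503/91.5 = 22.66.
Step 4 — Bandwidth: Δω = ω₀/Q = 1819 rad/s; BW = Δω/(2π) = 289.5 Hz.

(a) f₀ = 6561 Hz  (b) Q = 22.66  (c) BW = 289.5 Hz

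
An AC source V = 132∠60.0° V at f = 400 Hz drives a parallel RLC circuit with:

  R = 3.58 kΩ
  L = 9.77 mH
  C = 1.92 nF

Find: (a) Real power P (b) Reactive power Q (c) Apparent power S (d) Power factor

Step 1 — Angular frequency: ω = 2π·f = 2π·400 = 2513 rad/s.
Step 2 — Component impedances:
  R: Z = R = 3580 Ω
  L: Z = jωL = j·2513·0.00977 = 0 + j24.55 Ω
  C: Z = 1/(jωC) = -j/(ω·C) = 0 - j2.072e+05 Ω
Step 3 — Parallel combination: 1/Z_total = 1/R + 1/L + 1/C; Z_total = 0.1684 + j24.56 Ω = 24.56∠89.6° Ω.
Step 4 — Source phasor: V = 132∠60.0° V = 66 + j114.3 V.
Step 5 — Current: I = V / Z = 4.673 - j2.656 A = 5.375∠-29.6° A.
Step 6 — Complex power: S = V·I* = 4.867 + j709.5 VA.
Step 7 — Real power: P = Re(S) = 4.867 W.
Step 8 — Reactive power: Q = Im(S) = 709.5 VAR.
Step 9 — Apparent power: |S| = 709.5 VA.
Step 10 — Power factor: PF = P/|S| = 0.00686 (lagging).

(a) P = 4.867 W  (b) Q = 709.5 VAR  (c) S = 709.5 VA  (d) PF = 0.00686 (lagging)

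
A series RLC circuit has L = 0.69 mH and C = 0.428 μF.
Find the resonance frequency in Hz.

Step 1 — Resonance condition Im(Z)=0 gives ω₀ = 1/√(LC).
Step 2 — ω₀ = 1/√(0.00069·4.28e-07) = 5.819e+04 rad/s.
Step 3 — f₀ = ω₀/(2π) = 9261 Hz.

f₀ = 9261 Hz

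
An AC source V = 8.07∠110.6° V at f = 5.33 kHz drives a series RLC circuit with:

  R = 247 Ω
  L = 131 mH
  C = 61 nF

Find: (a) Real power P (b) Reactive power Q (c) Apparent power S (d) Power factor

Step 1 — Angular frequency: ω = 2π·f = 2π·5330 = 3.349e+04 rad/s.
Step 2 — Component impedances:
  R: Z = R = 247 Ω
  L: Z = jωL = j·3.349e+04·0.131 = 0 + j4387 Ω
  C: Z = 1/(jωC) = -j/(ω·C) = 0 - j489.5 Ω
Step 3 — Series combination: Z_total = R + L + C = 247 + j3898 Ω = 3905∠86.4° Ω.
Step 4 — Source phasor: V = 8.07∠110.6° V = -2.839 + j7.554 V.
Step 5 — Current: I = V / Z = 0.001884 + j0.0008479 A = 0.002066∠24.2° A.
Step 6 — Complex power: S = V·I* = 0.001055 + j0.01664 VA.
Step 7 — Real power: P = Re(S) = 0.001055 W.
Step 8 — Reactive power: Q = Im(S) = 0.01664 VAR.
Step 9 — Apparent power: |S| = 0.01668 VA.
Step 10 — Power factor: PF = P/|S| = 0.06325 (lagging).

(a) P = 0.001055 W  (b) Q = 0.01664 VAR  (c) S = 0.01668 VA  (d) PF = 0.06325 (lagging)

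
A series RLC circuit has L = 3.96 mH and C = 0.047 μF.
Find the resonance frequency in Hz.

Step 1 — Resonance condition Im(Z)=0 gives ω₀ = 1/√(LC).
Step 2 — ω₀ = 1/√(0.00396·4.7e-08) = 7.33e+04 rad/s.
Step 3 — f₀ = ω₀/(2π) = 1.167e+04 Hz.

f₀ = 1.167e+04 Hz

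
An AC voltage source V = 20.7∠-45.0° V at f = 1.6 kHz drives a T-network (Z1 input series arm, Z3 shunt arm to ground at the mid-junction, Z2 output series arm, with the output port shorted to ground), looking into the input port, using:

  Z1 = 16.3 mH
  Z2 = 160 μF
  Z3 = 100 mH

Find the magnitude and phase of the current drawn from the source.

Step 1 — Angular frequency: ω = 2π·f = 2π·1600 = 1.005e+04 rad/s.
Step 2 — Component impedances:
  Z1: Z = jωL = j·1.005e+04·0.0163 = 0 + j163.9 Ω
  Z2: Z = 1/(jωC) = -j/(ω·C) = 0 - j0.6217 Ω
  Z3: Z = jωL = j·1.005e+04·0.1 = 0 + j1005 Ω
Step 3 — With the output port shorted to ground, the output series arm Z2 runs from the junction to ground; the shunt arm Z3 also runs from the junction to ground. They appear in parallel: Z3 || Z2 = 0 - j0.6221 Ω.
Step 4 — Series with input arm Z1: Z_in = Z1 + (Z3 || Z2) = 0 + j163.2 Ω = 163.2∠90.0° Ω.
Step 5 — Source phasor: V = 20.7∠-45.0° V = 14.64 - j14.64 V.
Step 6 — Ohm's law: I = V / Z_total = (14.64 - j14.64) / (0 + j163.2) = -0.08966 - j0.08966 A.
Step 7 — Convert to polar: |I| = 0.1268 A, ∠I = -135.0°.

I = 0.1268∠-135.0° A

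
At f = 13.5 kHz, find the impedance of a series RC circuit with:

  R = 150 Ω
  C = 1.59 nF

Step 1 — Angular frequency: ω = 2π·f = 2π·1.35e+04 = 8.482e+04 rad/s.
Step 2 — Component impedances:
  R: Z = R = 150 Ω
  C: Z = 1/(jωC) = -j/(ω·C) = 0 - j7415 Ω
Step 3 — Series combination: Z_total = R + C = 150 - j7415 Ω = 7416∠-88.8° Ω.

Z = 150 - j7415 Ω = 7416∠-88.8° Ω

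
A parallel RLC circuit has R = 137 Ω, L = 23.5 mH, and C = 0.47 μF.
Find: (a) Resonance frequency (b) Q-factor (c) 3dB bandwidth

Step 1 — Resonance: ω₀ = 1/√(LC) = 1/√(0.0235·4.7e-07) = 9515 rad/s.
Step 2 — f₀ = ω₀/(2π) = 1514 Hz.
Step 3 — Parallel Q: Q = R/(ω₀L) = 137/(9515·0.0235) = 0.6127.
Step 4 — Bandwidth: Δω = ω₀/Q = 1.553e+04 rad/s; BW = Δω/(2π) = 2472 Hz.

(a) f₀ = 1514 Hz  (b) Q = 0.6127  (c) BW = 2472 Hz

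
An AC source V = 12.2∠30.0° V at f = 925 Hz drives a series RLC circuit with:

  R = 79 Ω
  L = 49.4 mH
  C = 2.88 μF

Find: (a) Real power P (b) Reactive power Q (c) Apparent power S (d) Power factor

Step 1 — Angular frequency: ω = 2π·f = 2π·925 = 5812 rad/s.
Step 2 — Component impedances:
  R: Z = R = 79 Ω
  L: Z = jωL = j·5812·0.0494 = 0 + j287.1 Ω
  C: Z = 1/(jωC) = -j/(ω·C) = 0 - j59.74 Ω
Step 3 — Series combination: Z_total = R + L + C = 79 + j227.4 Ω = 240.7∠70.8° Ω.
Step 4 — Source phasor: V = 12.2∠30.0° V = 10.57 + j6.1 V.
Step 5 — Current: I = V / Z = 0.03835 - j0.03315 A = 0.05069∠-40.8° A.
Step 6 — Complex power: S = V·I* = 0.203 + j0.5841 VA.
Step 7 — Real power: P = Re(S) = 0.203 W.
Step 8 — Reactive power: Q = Im(S) = 0.5841 VAR.
Step 9 — Apparent power: |S| = 0.6184 VA.
Step 10 — Power factor: PF = P/|S| = 0.3282 (lagging).

(a) P = 0.203 W  (b) Q = 0.5841 VAR  (c) S = 0.6184 VA  (d) PF = 0.3282 (lagging)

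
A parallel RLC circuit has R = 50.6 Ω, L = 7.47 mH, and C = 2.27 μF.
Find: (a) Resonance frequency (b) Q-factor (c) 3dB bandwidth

Step 1 — Resonance: ω₀ = 1/√(LC) = 1/√(0.00747·2.27e-06) = 7679 rad/s.
Step 2 — f₀ = ω₀/(2π) = 1222 Hz.
Step 3 — Parallel Q: Q = R/(ω₀L) = 50.6/(7679·0.00747) = 0.8821.
Step 4 — Bandwidth: Δω = ω₀/Q = 8706 rad/s; BW = Δω/(2π) = 1386 Hz.

(a) f₀ = 1222 Hz  (b) Q = 0.8821  (c) BW = 1386 Hz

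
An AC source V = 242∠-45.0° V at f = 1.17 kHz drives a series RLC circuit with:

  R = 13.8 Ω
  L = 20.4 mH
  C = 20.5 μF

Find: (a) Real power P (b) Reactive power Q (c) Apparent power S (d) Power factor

Step 1 — Angular frequency: ω = 2π·f = 2π·1170 = 7351 rad/s.
Step 2 — Component impedances:
  R: Z = R = 13.8 Ω
  L: Z = jωL = j·7351·0.0204 = 0 + j150 Ω
  C: Z = 1/(jωC) = -j/(ω·C) = 0 - j6.636 Ω
Step 3 — Series combination: Z_total = R + L + C = 13.8 + j143.3 Ω = 144∠84.5° Ω.
Step 4 — Source phasor: V = 242∠-45.0° V = 171.1 - j171.1 V.
Step 5 — Current: I = V / Z = -1.069 - j1.297 A = 1.681∠-129.5° A.
Step 6 — Complex power: S = V·I* = 38.98 + j404.8 VA.
Step 7 — Real power: P = Re(S) = 38.98 W.
Step 8 — Reactive power: Q = Im(S) = 404.8 VAR.
Step 9 — Apparent power: |S| = 406.7 VA.
Step 10 — Power factor: PF = P/|S| = 0.09584 (lagging).

(a) P = 38.98 W  (b) Q = 404.8 VAR  (c) S = 406.7 VA  (d) PF = 0.09584 (lagging)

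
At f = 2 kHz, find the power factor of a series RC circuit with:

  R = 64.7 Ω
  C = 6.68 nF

Step 1 — Angular frequency: ω = 2π·f = 2π·2000 = 1.257e+04 rad/s.
Step 2 — Component impedances:
  R: Z = R = 64.7 Ω
  C: Z = 1/(jωC) = -j/(ω·C) = 0 - j1.191e+04 Ω
Step 3 — Series combination: Z_total = R + C = 64.7 - j1.191e+04 Ω = 1.191e+04∠-89.7° Ω.
Step 4 — Power factor: PF = cos(φ) = Re(Z)/|Z| = 64.7/11913 = 0.005431.
Step 5 — Type: Im(Z) = -1.191e+04 ⇒ leading (phase φ = -89.7°).

PF = 0.005431 (leading, φ = -89.7°)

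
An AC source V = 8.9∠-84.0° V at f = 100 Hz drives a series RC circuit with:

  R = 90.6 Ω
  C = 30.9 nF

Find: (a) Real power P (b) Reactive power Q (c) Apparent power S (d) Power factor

Step 1 — Angular frequency: ω = 2π·f = 2π·100 = 628.3 rad/s.
Step 2 — Component impedances:
  R: Z = R = 90.6 Ω
  C: Z = 1/(jωC) = -j/(ω·C) = 0 - j5.151e+04 Ω
Step 3 — Series combination: Z_total = R + C = 90.6 - j5.151e+04 Ω = 5.151e+04∠-89.9° Ω.
Step 4 — Source phasor: V = 8.9∠-84.0° V = 0.9303 - j8.851 V.
Step 5 — Current: I = V / Z = 0.0001719 + j1.776e-05 A = 0.0001728∠5.9° A.
Step 6 — Complex power: S = V·I* = 2.705e-06 - j0.001538 VA.
Step 7 — Real power: P = Re(S) = 2.705e-06 W.
Step 8 — Reactive power: Q = Im(S) = -0.001538 VAR.
Step 9 — Apparent power: |S| = 0.001538 VA.
Step 10 — Power factor: PF = P/|S| = 0.001759 (leading).

(a) P = 2.705e-06 W  (b) Q = -0.001538 VAR  (c) S = 0.001538 VA  (d) PF = 0.001759 (leading)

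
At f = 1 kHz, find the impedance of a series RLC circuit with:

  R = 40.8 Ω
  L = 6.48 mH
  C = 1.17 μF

Step 1 — Angular frequency: ω = 2π·f = 2π·1000 = 6283 rad/s.
Step 2 — Component impedances:
  R: Z = R = 40.8 Ω
  L: Z = jωL = j·6283·0.00648 = 0 + j40.72 Ω
  C: Z = 1/(jωC) = -j/(ω·C) = 0 - j136 Ω
Step 3 — Series combination: Z_total = R + L + C = 40.8 - j95.31 Ω = 103.7∠-66.8° Ω.

Z = 40.8 - j95.31 Ω = 103.7∠-66.8° Ω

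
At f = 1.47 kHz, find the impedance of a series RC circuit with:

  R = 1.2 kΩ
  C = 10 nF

Step 1 — Angular frequency: ω = 2π·f = 2π·1470 = 9236 rad/s.
Step 2 — Component impedances:
  R: Z = R = 1200 Ω
  C: Z = 1/(jωC) = -j/(ω·C) = 0 - j1.083e+04 Ω
Step 3 — Series combination: Z_total = R + C = 1200 - j1.083e+04 Ω = 1.089e+04∠-83.7° Ω.

Z = 1200 - j1.083e+04 Ω = 1.089e+04∠-83.7° Ω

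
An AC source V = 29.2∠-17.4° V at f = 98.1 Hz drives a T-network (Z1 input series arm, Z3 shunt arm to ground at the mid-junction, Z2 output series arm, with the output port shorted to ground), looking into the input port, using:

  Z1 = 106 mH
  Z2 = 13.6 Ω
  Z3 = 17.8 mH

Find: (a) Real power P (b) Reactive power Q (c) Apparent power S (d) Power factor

Step 1 — Angular frequency: ω = 2π·f = 2π·98.1 = 616.4 rad/s.
Step 2 — Component impedances:
  Z1: Z = jωL = j·616.4·0.106 = 0 + j65.34 Ω
  Z2: Z = R = 13.6 Ω
  Z3: Z = jωL = j·616.4·0.0178 = 0 + j10.97 Ω
Step 3 — With the output port shorted to ground, the output series arm Z2 runs from the junction to ground; the shunt arm Z3 also runs from the junction to ground. They appear in parallel: Z3 || Z2 = 5.362 + j6.646 Ω.
Step 4 — Series with input arm Z1: Z_in = Z1 + (Z3 || Z2) = 5.362 + j71.98 Ω = 72.18∠85.7° Ω.
Step 5 — Source phasor: V = 29.2∠-17.4° V = 27.86 - j8.732 V.
Step 6 — Current: I = V / Z = -0.09196 - j0.3939 A = 0.4045∠-103.1° A.
Step 7 — Complex power: S = V·I* = 0.8774 + j11.78 VA.
Step 8 — Real power: P = Re(S) = 0.8774 W.
Step 9 — Reactive power: Q = Im(S) = 11.78 VAR.
Step 10 — Apparent power: |S| = 11.81 VA.
Step 11 — Power factor: PF = P/|S| = 0.07428 (lagging).

(a) P = 0.8774 W  (b) Q = 11.78 VAR  (c) S = 11.81 VA  (d) PF = 0.07428 (lagging)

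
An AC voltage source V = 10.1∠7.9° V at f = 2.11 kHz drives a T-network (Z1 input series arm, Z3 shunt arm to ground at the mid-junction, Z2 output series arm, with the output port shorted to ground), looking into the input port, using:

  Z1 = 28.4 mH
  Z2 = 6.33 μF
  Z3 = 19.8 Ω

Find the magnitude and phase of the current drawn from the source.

Step 1 — Angular frequency: ω = 2π·f = 2π·2110 = 1.326e+04 rad/s.
Step 2 — Component impedances:
  Z1: Z = jωL = j·1.326e+04·0.0284 = 0 + j376.5 Ω
  Z2: Z = 1/(jωC) = -j/(ω·C) = 0 - j11.92 Ω
  Z3: Z = R = 19.8 Ω
Step 3 — With the output port shorted to ground, the output series arm Z2 runs from the junction to ground; the shunt arm Z3 also runs from the junction to ground. They appear in parallel: Z3 || Z2 = 5.265 - j8.748 Ω.
Step 4 — Series with input arm Z1: Z_in = Z1 + (Z3 || Z2) = 5.265 + j367.8 Ω = 367.8∠89.2° Ω.
Step 5 — Source phasor: V = 10.1∠7.9° V = 10 + j1.388 V.
Step 6 — Ohm's law: I = V / Z_total = (10 + j1.388) / (5.265 + j367.8) = 0.004163 - j0.02714 A.
Step 7 — Convert to polar: |I| = 0.02746 A, ∠I = -81.3°.

I = 0.02746∠-81.3° A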